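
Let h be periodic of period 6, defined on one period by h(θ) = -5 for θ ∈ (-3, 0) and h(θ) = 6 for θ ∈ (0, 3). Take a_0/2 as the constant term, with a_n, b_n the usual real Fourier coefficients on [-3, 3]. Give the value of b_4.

b_4 = 1/3 ∫_{-3}^{3} h(θ) sin(4*pi*θ/3) dθ.
Split the integral at the breakpoints.
Directly, an antiderivative of (-5) sin(4*pi*θ/3) is 15*cos(4*pi*θ/3)/(4*pi); evaluating from -3 to 0: ∫_{-3}^{0} (-5) sin(4*pi*θ/3) dθ = (15/(4*pi)) - (15/(4*pi)) = 0.
Directly, an antiderivative of (6) sin(4*pi*θ/3) is -9*cos(4*pi*θ/3)/(2*pi); evaluating from 0 to 3: ∫_{0}^{3} (6) sin(4*pi*θ/3) dθ = (-9/(2*pi)) - (-9/(2*pi)) = 0.
Summing the pieces and multiplying by (1/3) gives b_4 = 0.

0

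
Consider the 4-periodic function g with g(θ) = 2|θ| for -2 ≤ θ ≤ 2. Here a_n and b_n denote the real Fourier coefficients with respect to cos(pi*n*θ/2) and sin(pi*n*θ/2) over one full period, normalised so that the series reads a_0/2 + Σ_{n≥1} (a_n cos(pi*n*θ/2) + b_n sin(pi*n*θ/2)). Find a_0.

4

a_0 = 1/2 ∫_{-2}^{2} g(θ) dθ = 1/2 · (8) = 4.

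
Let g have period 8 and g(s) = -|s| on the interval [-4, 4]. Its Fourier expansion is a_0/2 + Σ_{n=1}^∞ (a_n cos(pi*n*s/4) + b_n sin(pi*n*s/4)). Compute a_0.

a_0 = 1/4 ∫_{-4}^{4} g(s) ds = 1/4 · (-16) = -4.

-4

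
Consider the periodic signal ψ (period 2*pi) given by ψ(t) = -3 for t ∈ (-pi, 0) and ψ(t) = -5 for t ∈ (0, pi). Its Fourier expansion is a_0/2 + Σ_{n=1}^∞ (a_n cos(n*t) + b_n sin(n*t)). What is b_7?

-4/(7*pi)

b_7 = 1/pi ∫_{-pi}^{pi} ψ(t) sin(7*t) dt.
Split the integral at the breakpoints.
Directly, an antiderivative of (-3) sin(7*t) is 3*cos(7*t)/7; evaluating from -pi to 0: ∫_{-pi}^{0} (-3) sin(7*t) dt = (3/7) - (-3/7) = 6/7.
Directly, an antiderivative of (-5) sin(7*t) is 5*cos(7*t)/7; evaluating from 0 to pi: ∫_{0}^{pi} (-5) sin(7*t) dt = (-5/7) - (5/7) = -10/7.
Summing the pieces and multiplying by (1/pi) gives b_7 = -4/(7*pi).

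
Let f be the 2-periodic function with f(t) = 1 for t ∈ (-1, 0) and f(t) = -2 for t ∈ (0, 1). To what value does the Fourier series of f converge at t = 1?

-1/2

At t = 1 the one-sided limits are f(1^-) = -2 and f(1^+) = 1.
By Dirichlet's theorem the series converges to their average, [(-2) + (1)]/2 = -1/2.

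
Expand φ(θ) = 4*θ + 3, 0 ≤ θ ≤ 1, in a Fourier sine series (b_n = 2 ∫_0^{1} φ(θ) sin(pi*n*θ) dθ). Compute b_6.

-4/(3*pi)

b_6 = 2 ∫_0^{1} (4*θ + 3) sin(6*pi*θ) dθ.
Integrating by parts (boundary term plus one more integral), an antiderivative of (4*θ + 3) sin(6*pi*θ) is -2*θ*cos(6*pi*θ)/(3*pi) + sin(6*pi*θ)/(9*pi**2) - cos(6*pi*θ)/(2*pi); evaluating from 0 to 1: ∫_{0}^{1} (4*θ + 3) sin(6*pi*θ) dθ = (-7/(6*pi)) - (-1/(2*pi)) = -2/(3*pi).
Hence b_6 = 2·(-2/(3*pi)) = -4/(3*pi).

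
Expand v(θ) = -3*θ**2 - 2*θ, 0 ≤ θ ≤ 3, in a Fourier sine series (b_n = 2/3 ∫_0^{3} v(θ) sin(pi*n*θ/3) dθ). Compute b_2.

33/pi

b_2 = 2/3 ∫_0^{3} (-3*θ**2 - 2*θ) sin(2*pi*θ/3) dθ.
Integrating by parts twice (tabular method), an antiderivative of (-3*θ**2 - 2*θ) sin(2*pi*θ/3) is 9*θ**2*cos(2*pi*θ/3)/(2*pi) - 27*θ*sin(2*pi*θ/3)/(2*pi**2) + 3*θ*cos(2*pi*θ/3)/pi - 9*sin(2*pi*θ/3)/(2*pi**2) - 81*cos(2*pi*θ/3)/(4*pi**3); evaluating from 0 to 3: ∫_{0}^{3} (-3*θ**2 - 2*θ) sin(2*pi*θ/3) dθ = (9*(-9 + 22*pi**2)/(4*pi**3)) - (-81/(4*pi**3)) = 99/(2*pi).
Hence b_2 = (2/3)·(99/(2*pi)) = 33/pi.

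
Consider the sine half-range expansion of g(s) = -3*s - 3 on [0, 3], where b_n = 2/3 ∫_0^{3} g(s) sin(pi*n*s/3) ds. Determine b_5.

b_5 = 2/3 ∫_0^{3} (-3*s - 3) sin(5*pi*s/3) ds.
Integrating by parts (boundary term plus one more integral), an antiderivative of (-3*s - 3) sin(5*pi*s/3) is 9*s*cos(5*pi*s/3)/(5*pi) - 27*sin(5*pi*s/3)/(25*pi**2) + 9*cos(5*pi*s/3)/(5*pi); evaluating from 0 to 3: ∫_{0}^{3} (-3*s - 3) sin(5*pi*s/3) ds = (-36/(5*pi)) - (9/(5*pi)) = -9/pi.
Hence b_5 = (2/3)·(-9/pi) = -6/pi.

-6/pi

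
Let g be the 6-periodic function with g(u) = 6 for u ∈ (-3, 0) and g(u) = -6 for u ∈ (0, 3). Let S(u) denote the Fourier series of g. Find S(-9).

0

u = -9 differs from u = 3 by -2 full period(s), and the series is 6-periodic.
At u = 3 the one-sided limits are g(3^-) = -6 and g(3^+) = 6.
By Dirichlet's theorem the series converges to their average, [(-6) + (6)]/2 = 0.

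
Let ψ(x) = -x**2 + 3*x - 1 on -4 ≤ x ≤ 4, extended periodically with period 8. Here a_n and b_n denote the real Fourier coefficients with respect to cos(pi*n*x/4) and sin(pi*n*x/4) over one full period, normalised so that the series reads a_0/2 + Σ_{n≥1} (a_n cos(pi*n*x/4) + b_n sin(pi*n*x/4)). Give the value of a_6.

a_6 = 1/4 ∫_{-4}^{4} ψ(x) cos(3*pi*x/2) dx.
Integrating by parts twice (tabular method), an antiderivative of (-x**2 + 3*x - 1) cos(3*pi*x/2) is -2*x**2*sin(3*pi*x/2)/(3*pi) + 2*x*sin(3*pi*x/2)/pi - 8*x*cos(3*pi*x/2)/(9*pi**2) - 2*sin(3*pi*x/2)/(3*pi) + 16*sin(3*pi*x/2)/(27*pi**3) + 4*cos(3*pi*x/2)/(3*pi**2); evaluating from -4 to 4: ∫_{-4}^{4} (-x**2 + 3*x - 1) cos(3*pi*x/2) dx = (-20/(9*pi**2)) - (44/(9*pi**2)) = -64/(9*pi**2).
Hence a_6 = (1/4)·(-64/(9*pi**2)) = -16/(9*pi**2).

-16/(9*pi**2)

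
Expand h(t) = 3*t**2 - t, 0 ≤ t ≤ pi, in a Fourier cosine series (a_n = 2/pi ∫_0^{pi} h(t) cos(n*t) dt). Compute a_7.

4*(1 - 3*pi)/(49*pi)

a_7 = 2/pi ∫_0^{pi} (3*t**2 - t) cos(7*t) dt.
Integrating by parts twice (tabular method), an antiderivative of (3*t**2 - t) cos(7*t) is 3*t**2*sin(7*t)/7 - t*sin(7*t)/7 + 6*t*cos(7*t)/49 - 6*sin(7*t)/343 - cos(7*t)/49; evaluating from 0 to pi: ∫_{0}^{pi} (3*t**2 - t) cos(7*t) dt = (1/49 - 6*pi/49) - (-1/49) = 2/49 - 6*pi/49.
Hence a_7 = (2/pi)·(2/49 - 6*pi/49) = 4*(1 - 3*pi)/(49*pi).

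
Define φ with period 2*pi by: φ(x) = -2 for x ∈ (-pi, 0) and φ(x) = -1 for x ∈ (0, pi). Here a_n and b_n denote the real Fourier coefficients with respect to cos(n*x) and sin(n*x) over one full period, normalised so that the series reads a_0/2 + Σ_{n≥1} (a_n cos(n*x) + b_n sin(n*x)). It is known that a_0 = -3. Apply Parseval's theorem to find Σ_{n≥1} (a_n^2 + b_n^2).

1/2

Parseval: a_0^2/2 + Σ_{n≥1} (a_n^2+b_n^2) = 1/pi ∫_{-pi}^{pi} φ(x)^2 dx = 5.
Subtract a_0^2/2 = 9/2: Σ (a_n^2+b_n^2) = 1/2.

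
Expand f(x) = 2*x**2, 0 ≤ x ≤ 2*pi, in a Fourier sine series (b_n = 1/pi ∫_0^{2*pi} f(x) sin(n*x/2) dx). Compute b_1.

-64/pi + 16*pi

b_1 = 1/pi ∫_0^{2*pi} (2*x**2) sin(x/2) dx.
Integrating by parts twice (tabular method), an antiderivative of (2*x**2) sin(x/2) is -4*x**2*cos(x/2) + 16*x*sin(x/2) + 32*cos(x/2); evaluating from 0 to 2*pi: ∫_{0}^{2*pi} (2*x**2) sin(x/2) dx = (-32 + 16*pi**2) - (32) = -64 + 16*pi**2.
Hence b_1 = (1/pi)·(-64 + 16*pi**2) = -64/pi + 16*pi.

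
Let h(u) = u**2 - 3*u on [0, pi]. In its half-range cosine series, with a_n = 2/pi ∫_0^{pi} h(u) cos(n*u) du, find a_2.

a_2 = 2/pi ∫_0^{pi} (u**2 - 3*u) cos(2*u) du.
Integrating by parts twice (tabular method), an antiderivative of (u**2 - 3*u) cos(2*u) is u**2*sin(2*u)/2 - 3*u*sin(2*u)/2 + u*cos(2*u)/2 - sin(2*u)/4 - 3*cos(2*u)/4; evaluating from 0 to pi: ∫_{0}^{pi} (u**2 - 3*u) cos(2*u) du = (-3/4 + pi/2) - (-3/4) = pi/2.
Hence a_2 = (2/pi)·(pi/2) = 1.

1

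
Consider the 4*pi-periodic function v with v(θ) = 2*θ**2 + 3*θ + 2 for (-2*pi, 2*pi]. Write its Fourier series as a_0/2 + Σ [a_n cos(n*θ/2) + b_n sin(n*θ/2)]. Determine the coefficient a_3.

a_3 = (1/(2*pi)) ∫_{-2*pi}^{2*pi} v(θ) cos(3*θ/2) dθ.
Integrating by parts twice (tabular method), an antiderivative of (2*θ**2 + 3*θ + 2) cos(3*θ/2) is 4*θ**2*sin(3*θ/2)/3 + 2*θ*sin(3*θ/2) + 16*θ*cos(3*θ/2)/9 + 4*sin(3*θ/2)/27 + 4*cos(3*θ/2)/3; evaluating from -2*pi to 2*pi: ∫_{-2*pi}^{2*pi} (2*θ**2 + 3*θ + 2) cos(3*θ/2) dθ = (-32*pi/9 - 4/3) - (-4/3 + 32*pi/9) = -64*pi/9.
Hence a_3 = (1/(2*pi))·(-64*pi/9) = -32/9.

-32/9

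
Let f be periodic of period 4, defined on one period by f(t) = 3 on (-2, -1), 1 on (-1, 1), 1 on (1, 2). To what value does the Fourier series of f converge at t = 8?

t = 8 differs from t = 0 by 2 full period(s), and the series is 4-periodic.
f is continuous at t = 0 with value 1, so the series converges to 1 there.

1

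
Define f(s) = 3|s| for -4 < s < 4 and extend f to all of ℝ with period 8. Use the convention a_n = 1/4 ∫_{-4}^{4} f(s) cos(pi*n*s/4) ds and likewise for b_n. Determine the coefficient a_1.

a_1 = 1/4 ∫_{-4}^{4} f(s) cos(pi*s/4) ds.
f is even and cos(pi*s/4) is even, so the integrand is even and a_1 = 1/2 ∫_0^{4} f(s) cos(pi*s/4) ds.
Integrating by parts (boundary term plus one more integral), an antiderivative of (3*s) cos(pi*s/4) is 12*s*sin(pi*s/4)/pi + 48*cos(pi*s/4)/pi**2; evaluating from 0 to 4: ∫_{0}^{4} (3*s) cos(pi*s/4) ds = (-48/pi**2) - (48/pi**2) = -96/pi**2.
Hence a_1 = (1/2)·(-96/pi**2) = -48/pi**2.

-48/pi**2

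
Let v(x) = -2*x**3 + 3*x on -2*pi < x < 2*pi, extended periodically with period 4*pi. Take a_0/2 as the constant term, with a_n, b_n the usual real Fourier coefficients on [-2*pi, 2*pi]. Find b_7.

780/343 - 32*pi**2/7

b_7 = (1/(2*pi)) ∫_{-2*pi}^{2*pi} v(x) sin(7*x/2) dx.
v is odd and sin(7*x/2) is odd, so the integrand is even and b_7 = 1/pi ∫_0^{2*pi} v(x) sin(7*x/2) dx.
Integrating by parts three times (tabular method), an antiderivative of (-2*x**3 + 3*x) sin(7*x/2) is 4*x**3*cos(7*x/2)/7 - 24*x**2*sin(7*x/2)/49 - 390*x*cos(7*x/2)/343 + 780*sin(7*x/2)/2401; evaluating from 0 to 2*pi: ∫_{0}^{2*pi} (-2*x**3 + 3*x) sin(7*x/2) dx = (4*pi*(195 - 392*pi**2)/343) - (0) = 4*pi*(195 - 392*pi**2)/343.
Hence b_7 = (1/pi)·(4*pi*(195 - 392*pi**2)/343) = 780/343 - 32*pi**2/7.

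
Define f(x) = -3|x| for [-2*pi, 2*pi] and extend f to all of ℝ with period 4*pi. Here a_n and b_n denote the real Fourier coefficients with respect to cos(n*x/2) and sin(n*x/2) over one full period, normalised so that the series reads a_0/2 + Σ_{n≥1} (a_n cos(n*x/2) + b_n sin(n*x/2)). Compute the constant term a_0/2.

a_0 = (1/(2*pi)) ∫_{-2*pi}^{2*pi} f(x) dx = (1/(2*pi)) · (-12*pi**2) = -6*pi.
So the constant term a_0/2 = -3*pi.

-3*pi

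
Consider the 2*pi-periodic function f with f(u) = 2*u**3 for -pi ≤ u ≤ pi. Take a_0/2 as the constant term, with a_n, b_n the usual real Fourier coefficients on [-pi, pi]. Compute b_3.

-8/9 + 4*pi**2/3

b_3 = 1/pi ∫_{-pi}^{pi} f(u) sin(3*u) du.
f is odd and sin(3*u) is odd, so the integrand is even and b_3 = 2/pi ∫_0^{pi} f(u) sin(3*u) du.
Integrating by parts three times (tabular method), an antiderivative of (2*u**3) sin(3*u) is -2*u**3*cos(3*u)/3 + 2*u**2*sin(3*u)/3 + 4*u*cos(3*u)/9 - 4*sin(3*u)/27; evaluating from 0 to pi: ∫_{0}^{pi} (2*u**3) sin(3*u) du = (2*pi*(-2 + 3*pi**2)/9) - (0) = 2*pi*(-2 + 3*pi**2)/9.
Hence b_3 = (2/pi)·(2*pi*(-2 + 3*pi**2)/9) = -8/9 + 4*pi**2/3.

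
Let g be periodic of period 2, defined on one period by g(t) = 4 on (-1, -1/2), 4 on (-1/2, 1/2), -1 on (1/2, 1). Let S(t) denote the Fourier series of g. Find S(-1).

3/2

At t = -1 the one-sided limits are g(-1^-) = -1 and g(-1^+) = 4.
By Dirichlet's theorem the series converges to their average, [(-1) + (4)]/2 = 3/2.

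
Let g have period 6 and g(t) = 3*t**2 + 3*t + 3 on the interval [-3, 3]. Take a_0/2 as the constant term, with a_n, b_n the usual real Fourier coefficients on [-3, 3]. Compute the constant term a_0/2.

12

a_0 = 1/3 ∫_{-3}^{3} g(t) dt = 1/3 · (72) = 24.
So the constant term a_0/2 = 12.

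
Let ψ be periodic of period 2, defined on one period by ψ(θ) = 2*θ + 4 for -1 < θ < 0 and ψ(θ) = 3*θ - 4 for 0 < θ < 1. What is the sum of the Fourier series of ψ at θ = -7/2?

θ = -7/2 differs from θ = 1/2 by -2 full period(s), and the series is 2-periodic.
ψ is continuous at θ = 1/2 with value -5/2, so the series converges to -5/2 there.

-5/2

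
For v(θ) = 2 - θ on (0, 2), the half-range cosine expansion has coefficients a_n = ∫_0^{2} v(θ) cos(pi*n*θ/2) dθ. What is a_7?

8/(49*pi**2)

a_7 = ∫_0^{2} (2 - θ) cos(7*pi*θ/2) dθ.
Integrating by parts (boundary term plus one more integral), an antiderivative of (2 - θ) cos(7*pi*θ/2) is -2*θ*sin(7*pi*θ/2)/(7*pi) + 4*sin(7*pi*θ/2)/(7*pi) - 4*cos(7*pi*θ/2)/(49*pi**2); evaluating from 0 to 2: ∫_{0}^{2} (2 - θ) cos(7*pi*θ/2) dθ = (4/(49*pi**2)) - (-4/(49*pi**2)) = 8/(49*pi**2).
Hence a_7 = 8/(49*pi**2).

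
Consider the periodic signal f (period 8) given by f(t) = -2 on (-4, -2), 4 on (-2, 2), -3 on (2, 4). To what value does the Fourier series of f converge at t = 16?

4

t = 16 differs from t = 0 by 2 full period(s), and the series is 8-periodic.
f is continuous at t = 0 with value 4, so the series converges to 4 there.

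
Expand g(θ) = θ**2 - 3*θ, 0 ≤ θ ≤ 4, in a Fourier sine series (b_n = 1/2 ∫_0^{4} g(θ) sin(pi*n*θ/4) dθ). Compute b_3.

8*(-16 + 9*pi**2)/(27*pi**3)

b_3 = 1/2 ∫_0^{4} (θ**2 - 3*θ) sin(3*pi*θ/4) dθ.
Integrating by parts twice (tabular method), an antiderivative of (θ**2 - 3*θ) sin(3*pi*θ/4) is -4*θ**2*cos(3*pi*θ/4)/(3*pi) + 32*θ*sin(3*pi*θ/4)/(9*pi**2) + 4*θ*cos(3*pi*θ/4)/pi - 16*sin(3*pi*θ/4)/(3*pi**2) + 128*cos(3*pi*θ/4)/(27*pi**3); evaluating from 0 to 4: ∫_{0}^{4} (θ**2 - 3*θ) sin(3*pi*θ/4) dθ = (16*(-8 + 9*pi**2)/(27*pi**3)) - (128/(27*pi**3)) = 16*(-16 + 9*pi**2)/(27*pi**3).
Hence b_3 = (1/2)·(16*(-16 + 9*pi**2)/(27*pi**3)) = 8*(-16 + 9*pi**2)/(27*pi**3).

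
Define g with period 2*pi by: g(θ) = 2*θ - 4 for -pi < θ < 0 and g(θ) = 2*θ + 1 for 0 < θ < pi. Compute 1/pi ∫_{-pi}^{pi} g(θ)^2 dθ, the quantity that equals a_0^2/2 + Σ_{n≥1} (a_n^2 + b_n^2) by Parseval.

17 + 8*pi**2/3 + 10*pi

1/pi ∫_{-pi}^{pi} g(θ)^2 dθ = 1/pi · (pi*(51 + 8*pi**2 + 30*pi)/3) = 17 + 8*pi**2/3 + 10*pi.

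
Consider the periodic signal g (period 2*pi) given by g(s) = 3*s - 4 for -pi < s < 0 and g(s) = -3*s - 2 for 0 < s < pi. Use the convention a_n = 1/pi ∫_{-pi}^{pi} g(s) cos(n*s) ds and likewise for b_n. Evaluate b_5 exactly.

4/(5*pi)

b_5 = 1/pi ∫_{-pi}^{pi} g(s) sin(5*s) ds.
Split the integral at the breakpoints.
Integrating by parts (boundary term plus one more integral), an antiderivative of (3*s - 4) sin(5*s) is -3*s*cos(5*s)/5 + 3*sin(5*s)/25 + 4*cos(5*s)/5; evaluating from -pi to 0: ∫_{-pi}^{0} (3*s - 4) sin(5*s) ds = (4/5) - (-3*pi/5 - 4/5) = 8/5 + 3*pi/5.
Integrating by parts (boundary term plus one more integral), an antiderivative of (-3*s - 2) sin(5*s) is 3*s*cos(5*s)/5 - 3*sin(5*s)/25 + 2*cos(5*s)/5; evaluating from 0 to pi: ∫_{0}^{pi} (-3*s - 2) sin(5*s) ds = (-3*pi/5 - 2/5) - (2/5) = -3*pi/5 - 4/5.
Summing the pieces and multiplying by (1/pi) gives b_5 = 4/(5*pi).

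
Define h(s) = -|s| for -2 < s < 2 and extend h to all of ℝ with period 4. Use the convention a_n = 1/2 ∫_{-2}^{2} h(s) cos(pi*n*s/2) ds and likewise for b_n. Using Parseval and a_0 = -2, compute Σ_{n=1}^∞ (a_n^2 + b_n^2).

Parseval: a_0^2/2 + Σ_{n≥1} (a_n^2+b_n^2) = 1/2 ∫_{-2}^{2} h(s)^2 ds = 8/3.
Subtract a_0^2/2 = 2: Σ (a_n^2+b_n^2) = 2/3.

2/3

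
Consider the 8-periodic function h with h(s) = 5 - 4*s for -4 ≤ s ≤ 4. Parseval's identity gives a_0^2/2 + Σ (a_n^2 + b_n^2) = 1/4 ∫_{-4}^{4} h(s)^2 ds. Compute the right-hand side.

1/4 ∫_{-4}^{4} h(s)^2 ds = 1/4 · (2648/3) = 662/3.

662/3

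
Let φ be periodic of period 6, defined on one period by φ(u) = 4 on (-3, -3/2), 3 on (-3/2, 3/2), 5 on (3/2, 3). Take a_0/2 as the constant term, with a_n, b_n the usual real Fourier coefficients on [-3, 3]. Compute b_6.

-1/(3*pi)

b_6 = 1/3 ∫_{-3}^{3} φ(u) sin(2*pi*u) du.
Split the integral at the breakpoints.
Directly, an antiderivative of (4) sin(2*pi*u) is -2*cos(2*pi*u)/pi; evaluating from -3 to -3/2: ∫_{-3}^{-3/2} (4) sin(2*pi*u) du = (2/pi) - (-2/pi) = 4/pi.
Directly, an antiderivative of (3) sin(2*pi*u) is -3*cos(2*pi*u)/(2*pi); evaluating from -3/2 to 3/2: ∫_{-3/2}^{3/2} (3) sin(2*pi*u) du = (3/(2*pi)) - (3/(2*pi)) = 0.
Directly, an antiderivative of (5) sin(2*pi*u) is -5*cos(2*pi*u)/(2*pi); evaluating from 3/2 to 3: ∫_{3/2}^{3} (5) sin(2*pi*u) du = (-5/(2*pi)) - (5/(2*pi)) = -5/pi.
Summing the pieces and multiplying by (1/3) gives b_6 = -1/(3*pi).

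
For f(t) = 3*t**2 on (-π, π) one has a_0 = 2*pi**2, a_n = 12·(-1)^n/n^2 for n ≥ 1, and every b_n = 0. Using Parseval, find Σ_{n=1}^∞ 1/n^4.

Parseval: a_0^2/2 + Σ a_n^2 = (1/π) ∫_{-π}^{π} f(t)^2 dt = 18*pi**4/5.
Subtract a_0^2/2 = 2*pi**4: Σ a_n^2 = 8*pi**4/5.
Since a_n^2 = 144/n^4, Σ 1/n^4 = pi**4/90.

pi**4/90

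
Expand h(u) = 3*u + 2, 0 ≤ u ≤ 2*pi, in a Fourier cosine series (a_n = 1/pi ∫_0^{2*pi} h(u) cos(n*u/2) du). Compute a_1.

a_1 = 1/pi ∫_0^{2*pi} (3*u + 2) cos(u/2) du.
Integrating by parts (boundary term plus one more integral), an antiderivative of (3*u + 2) cos(u/2) is 6*u*sin(u/2) + 4*sin(u/2) + 12*cos(u/2); evaluating from 0 to 2*pi: ∫_{0}^{2*pi} (3*u + 2) cos(u/2) du = (-12) - (12) = -24.
Hence a_1 = (1/pi)·(-24) = -24/pi.

-24/pi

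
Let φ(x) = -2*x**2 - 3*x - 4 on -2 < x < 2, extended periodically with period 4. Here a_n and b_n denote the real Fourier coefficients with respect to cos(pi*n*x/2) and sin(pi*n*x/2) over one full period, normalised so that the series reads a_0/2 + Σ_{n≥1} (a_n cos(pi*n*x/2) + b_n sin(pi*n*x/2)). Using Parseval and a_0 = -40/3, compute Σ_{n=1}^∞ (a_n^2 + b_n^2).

Parseval: a_0^2/2 + Σ_{n≥1} (a_n^2+b_n^2) = 1/2 ∫_{-2}^{2} φ(x)^2 dx = 1864/15.
Subtract a_0^2/2 = 800/9: Σ (a_n^2+b_n^2) = 1592/45.

1592/45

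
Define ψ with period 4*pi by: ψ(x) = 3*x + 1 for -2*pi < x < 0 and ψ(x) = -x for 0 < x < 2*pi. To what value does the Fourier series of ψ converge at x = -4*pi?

1/2

x = -4*pi differs from x = 0 by -1 full period(s), and the series is 4*pi-periodic.
At x = 0 the one-sided limits are ψ(0^-) = 1 and ψ(0^+) = 0.
By Dirichlet's theorem the series converges to their average, [(1) + (0)]/2 = 1/2.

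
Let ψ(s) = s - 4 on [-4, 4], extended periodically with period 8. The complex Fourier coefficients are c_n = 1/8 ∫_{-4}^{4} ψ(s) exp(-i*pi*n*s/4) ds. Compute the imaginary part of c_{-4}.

Since ψ is real-valued, Im(c_{-4}) = -1/8 ∫_{-4}^{4} ψ(s) sin(-pi*s) ds = b_{4}/2.
Integrating by parts (boundary term plus one more integral), an antiderivative of (s - 4) sin(-pi*s) is s*cos(pi*s)/pi - sin(pi*s)/pi**2 - 4*cos(pi*s)/pi; evaluating from -4 to 4: ∫_{-4}^{4} (s - 4) sin(-pi*s) ds = (0) - (-8/pi) = 8/pi.
Hence Im(c_{-4}) = (-1/8)·(8/pi) = -1/pi.

-1/pi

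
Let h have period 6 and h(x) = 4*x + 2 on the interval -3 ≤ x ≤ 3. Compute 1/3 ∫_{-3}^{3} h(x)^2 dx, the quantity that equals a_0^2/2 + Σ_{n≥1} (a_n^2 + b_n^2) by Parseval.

104

1/3 ∫_{-3}^{3} h(x)^2 dx = 1/3 · (312) = 104.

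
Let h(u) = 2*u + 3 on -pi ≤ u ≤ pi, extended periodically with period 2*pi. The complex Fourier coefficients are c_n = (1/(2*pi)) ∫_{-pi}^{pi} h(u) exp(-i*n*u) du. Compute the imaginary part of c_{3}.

Since h is real-valued, Im(c_{3}) = -(1/(2*pi)) ∫_{-pi}^{pi} h(u) sin(3*u) du = -b_{3}/2.
Integrating by parts (boundary term plus one more integral), an antiderivative of (2*u + 3) sin(3*u) is -2*u*cos(3*u)/3 + 2*sin(3*u)/9 - cos(3*u); evaluating from -pi to pi: ∫_{-pi}^{pi} (2*u + 3) sin(3*u) du = (1 + 2*pi/3) - (1 - 2*pi/3) = 4*pi/3.
Hence Im(c_{3}) = (-1/(2*pi))·(4*pi/3) = -2/3.

-2/3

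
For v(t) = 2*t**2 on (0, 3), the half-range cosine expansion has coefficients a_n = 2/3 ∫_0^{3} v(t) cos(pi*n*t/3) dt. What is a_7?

-72/(49*pi**2)

a_7 = 2/3 ∫_0^{3} (2*t**2) cos(7*pi*t/3) dt.
Integrating by parts twice (tabular method), an antiderivative of (2*t**2) cos(7*pi*t/3) is 6*t**2*sin(7*pi*t/3)/(7*pi) + 36*t*cos(7*pi*t/3)/(49*pi**2) - 108*sin(7*pi*t/3)/(343*pi**3); evaluating from 0 to 3: ∫_{0}^{3} (2*t**2) cos(7*pi*t/3) dt = (-108/(49*pi**2)) - (0) = -108/(49*pi**2).
Hence a_7 = (2/3)·(-108/(49*pi**2)) = -72/(49*pi**2).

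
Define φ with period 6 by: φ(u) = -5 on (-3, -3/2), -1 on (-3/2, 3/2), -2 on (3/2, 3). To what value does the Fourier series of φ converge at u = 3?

At u = 3 the one-sided limits are φ(3^-) = -2 and φ(3^+) = -5.
By Dirichlet's theorem the series converges to their average, [(-2) + (-5)]/2 = -7/2.

-7/2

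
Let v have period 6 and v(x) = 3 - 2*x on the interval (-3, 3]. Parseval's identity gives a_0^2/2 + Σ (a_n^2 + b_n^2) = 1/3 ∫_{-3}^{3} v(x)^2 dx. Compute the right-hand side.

1/3 ∫_{-3}^{3} v(x)^2 dx = 1/3 · (126) = 42.

42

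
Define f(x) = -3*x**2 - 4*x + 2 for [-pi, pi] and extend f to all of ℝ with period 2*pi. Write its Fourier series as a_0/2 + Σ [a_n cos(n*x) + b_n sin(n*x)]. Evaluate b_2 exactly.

b_2 = 1/pi ∫_{-pi}^{pi} f(x) sin(2*x) dx.
Integrating by parts twice (tabular method), an antiderivative of (-3*x**2 - 4*x + 2) sin(2*x) is 3*x**2*cos(2*x)/2 - 3*x*sin(2*x)/2 + 2*x*cos(2*x) - sin(2*x) - 7*cos(2*x)/4; evaluating from -pi to pi: ∫_{-pi}^{pi} (-3*x**2 - 4*x + 2) sin(2*x) dx = (-7/4 + 2*pi + 3*pi**2/2) - (-2*pi - 7/4 + 3*pi**2/2) = 4*pi.
Hence b_2 = (1/pi)·(4*pi) = 4.

4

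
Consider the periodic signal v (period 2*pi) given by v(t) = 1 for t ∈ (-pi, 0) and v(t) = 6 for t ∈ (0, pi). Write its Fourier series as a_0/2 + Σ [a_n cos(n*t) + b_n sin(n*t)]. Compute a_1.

a_1 = 1/pi ∫_{-pi}^{pi} v(t) cos(t) dt.
Split the integral at the breakpoints.
Directly, an antiderivative of (1) cos(t) is sin(t); evaluating from -pi to 0: ∫_{-pi}^{0} (1) cos(t) dt = (0) - (0) = 0.
Directly, an antiderivative of (6) cos(t) is 6*sin(t); evaluating from 0 to pi: ∫_{0}^{pi} (6) cos(t) dt = (0) - (0) = 0.
Summing the pieces and multiplying by (1/pi) gives a_1 = 0.

0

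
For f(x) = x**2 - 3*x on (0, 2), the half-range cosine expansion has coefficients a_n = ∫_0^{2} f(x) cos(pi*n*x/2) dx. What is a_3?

a_3 = ∫_0^{2} (x**2 - 3*x) cos(3*pi*x/2) dx.
Integrating by parts twice (tabular method), an antiderivative of (x**2 - 3*x) cos(3*pi*x/2) is 2*x**2*sin(3*pi*x/2)/(3*pi) - 2*x*sin(3*pi*x/2)/pi + 8*x*cos(3*pi*x/2)/(9*pi**2) - 16*sin(3*pi*x/2)/(27*pi**3) - 4*cos(3*pi*x/2)/(3*pi**2); evaluating from 0 to 2: ∫_{0}^{2} (x**2 - 3*x) cos(3*pi*x/2) dx = (-4/(9*pi**2)) - (-4/(3*pi**2)) = 8/(9*pi**2).
Hence a_3 = 8/(9*pi**2).

8/(9*pi**2)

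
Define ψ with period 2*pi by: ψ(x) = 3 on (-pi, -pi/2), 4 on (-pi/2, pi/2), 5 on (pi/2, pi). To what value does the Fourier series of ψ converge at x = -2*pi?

x = -2*pi differs from x = 0 by -1 full period(s), and the series is 2*pi-periodic.
ψ is continuous at x = 0 with value 4, so the series converges to 4 there.

4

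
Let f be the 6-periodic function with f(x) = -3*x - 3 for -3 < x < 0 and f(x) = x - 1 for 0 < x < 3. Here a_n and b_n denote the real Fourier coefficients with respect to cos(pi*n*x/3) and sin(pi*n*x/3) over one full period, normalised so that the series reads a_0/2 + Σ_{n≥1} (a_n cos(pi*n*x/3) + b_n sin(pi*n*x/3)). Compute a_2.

0

a_2 = 1/3 ∫_{-3}^{3} f(x) cos(2*pi*x/3) dx.
Split the integral at the breakpoints.
Integrating by parts (boundary term plus one more integral), an antiderivative of (-3*x - 3) cos(2*pi*x/3) is -9*x*sin(2*pi*x/3)/(2*pi) - 9*sin(2*pi*x/3)/(2*pi) - 27*cos(2*pi*x/3)/(4*pi**2); evaluating from -3 to 0: ∫_{-3}^{0} (-3*x - 3) cos(2*pi*x/3) dx = (-27/(4*pi**2)) - (-27/(4*pi**2)) = 0.
Integrating by parts (boundary term plus one more integral), an antiderivative of (x - 1) cos(2*pi*x/3) is 3*x*sin(2*pi*x/3)/(2*pi) - 3*sin(2*pi*x/3)/(2*pi) + 9*cos(2*pi*x/3)/(4*pi**2); evaluating from 0 to 3: ∫_{0}^{3} (x - 1) cos(2*pi*x/3) dx = (9/(4*pi**2)) - (9/(4*pi**2)) = 0.
Summing the pieces and multiplying by (1/3) gives a_2 = 0.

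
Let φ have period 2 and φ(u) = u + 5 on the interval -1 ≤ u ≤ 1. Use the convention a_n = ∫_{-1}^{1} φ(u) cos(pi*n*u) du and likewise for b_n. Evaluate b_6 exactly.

-1/(3*pi)

b_6 = ∫_{-1}^{1} φ(u) sin(6*pi*u) du.
Integrating by parts (boundary term plus one more integral), an antiderivative of (u + 5) sin(6*pi*u) is -u*cos(6*pi*u)/(6*pi) + sin(6*pi*u)/(36*pi**2) - 5*cos(6*pi*u)/(6*pi); evaluating from -1 to 1: ∫_{-1}^{1} (u + 5) sin(6*pi*u) du = (-1/pi) - (-2/(3*pi)) = -1/(3*pi).
Hence b_6 = -1/(3*pi).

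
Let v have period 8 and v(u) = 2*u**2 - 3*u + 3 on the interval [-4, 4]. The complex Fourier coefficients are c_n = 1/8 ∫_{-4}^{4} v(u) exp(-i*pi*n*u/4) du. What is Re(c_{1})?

-64/pi**2

Since v is real-valued, Re(c_{1}) = 1/8 ∫_{-4}^{4} v(u) cos(pi*u/4) du = a_{1}/2.
Integrating by parts twice (tabular method), an antiderivative of (2*u**2 - 3*u + 3) cos(pi*u/4) is 8*u**2*sin(pi*u/4)/pi - 12*u*sin(pi*u/4)/pi + 64*u*cos(pi*u/4)/pi**2 - 256*sin(pi*u/4)/pi**3 + 12*sin(pi*u/4)/pi - 48*cos(pi*u/4)/pi**2; evaluating from -4 to 4: ∫_{-4}^{4} (2*u**2 - 3*u + 3) cos(pi*u/4) du = (-208/pi**2) - (304/pi**2) = -512/pi**2.
Hence Re(c_{1}) = (1/8)·(-512/pi**2) = -64/pi**2.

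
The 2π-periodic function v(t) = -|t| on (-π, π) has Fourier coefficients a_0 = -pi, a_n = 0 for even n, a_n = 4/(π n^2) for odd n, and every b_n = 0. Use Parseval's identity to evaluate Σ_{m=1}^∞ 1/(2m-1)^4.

Parseval: a_0^2/2 + Σ a_n^2 = (1/π) ∫_{-π}^{π} v(t)^2 dt = 2*pi**2/3.
Subtract a_0^2/2 = pi**2/2: Σ a_n^2 = pi**2/6.
Only odd n contribute, with a_n^2 = 16/(π^2 n^4), so Σ_{m≥1} 1/(2m-1)^4 = π^2·(pi**2/6)/16 = pi**4/96.

pi**4/96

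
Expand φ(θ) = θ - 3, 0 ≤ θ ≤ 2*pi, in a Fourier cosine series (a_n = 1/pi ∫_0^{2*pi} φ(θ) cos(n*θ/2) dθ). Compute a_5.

-8/(25*pi)

a_5 = 1/pi ∫_0^{2*pi} (θ - 3) cos(5*θ/2) dθ.
Integrating by parts (boundary term plus one more integral), an antiderivative of (θ - 3) cos(5*θ/2) is 2*θ*sin(5*θ/2)/5 - 6*sin(5*θ/2)/5 + 4*cos(5*θ/2)/25; evaluating from 0 to 2*pi: ∫_{0}^{2*pi} (θ - 3) cos(5*θ/2) dθ = (-4/25) - (4/25) = -8/25.
Hence a_5 = (1/pi)·(-8/25) = -8/(25*pi).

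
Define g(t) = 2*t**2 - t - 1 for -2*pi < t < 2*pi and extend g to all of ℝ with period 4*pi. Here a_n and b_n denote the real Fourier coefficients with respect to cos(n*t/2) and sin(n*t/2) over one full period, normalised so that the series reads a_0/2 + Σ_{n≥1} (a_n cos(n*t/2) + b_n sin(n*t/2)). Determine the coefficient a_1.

a_1 = (1/(2*pi)) ∫_{-2*pi}^{2*pi} g(t) cos(t/2) dt.
Integrating by parts twice (tabular method), an antiderivative of (2*t**2 - t - 1) cos(t/2) is 4*t**2*sin(t/2) - 2*t*sin(t/2) + 16*t*cos(t/2) - 34*sin(t/2) - 4*cos(t/2); evaluating from -2*pi to 2*pi: ∫_{-2*pi}^{2*pi} (2*t**2 - t - 1) cos(t/2) dt = (4 - 32*pi) - (4 + 32*pi) = -64*pi.
Hence a_1 = (1/(2*pi))·(-64*pi) = -32.

-32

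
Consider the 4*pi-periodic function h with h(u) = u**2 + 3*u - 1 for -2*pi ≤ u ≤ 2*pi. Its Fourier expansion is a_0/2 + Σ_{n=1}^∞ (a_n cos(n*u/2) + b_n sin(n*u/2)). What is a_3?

a_3 = (1/(2*pi)) ∫_{-2*pi}^{2*pi} h(u) cos(3*u/2) du.
Integrating by parts twice (tabular method), an antiderivative of (u**2 + 3*u - 1) cos(3*u/2) is 2*u**2*sin(3*u/2)/3 + 2*u*sin(3*u/2) + 8*u*cos(3*u/2)/9 - 34*sin(3*u/2)/27 + 4*cos(3*u/2)/3; evaluating from -2*pi to 2*pi: ∫_{-2*pi}^{2*pi} (u**2 + 3*u - 1) cos(3*u/2) du = (-16*pi/9 - 4/3) - (-4/3 + 16*pi/9) = -32*pi/9.
Hence a_3 = (1/(2*pi))·(-32*pi/9) = -16/9.

-16/9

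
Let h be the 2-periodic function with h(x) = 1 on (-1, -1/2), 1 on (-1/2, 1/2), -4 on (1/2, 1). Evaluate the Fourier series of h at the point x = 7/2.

1

x = 7/2 differs from x = -1/2 by 2 full period(s), and the series is 2-periodic.
h is continuous at x = -1/2 with value 1, so the series converges to 1 there.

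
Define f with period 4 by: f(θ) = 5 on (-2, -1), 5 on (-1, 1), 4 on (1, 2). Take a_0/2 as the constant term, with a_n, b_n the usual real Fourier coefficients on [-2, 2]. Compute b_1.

b_1 = 1/2 ∫_{-2}^{2} f(θ) sin(pi*θ/2) dθ.
Split the integral at the breakpoints.
Directly, an antiderivative of (5) sin(pi*θ/2) is -10*cos(pi*θ/2)/pi; evaluating from -2 to -1: ∫_{-2}^{-1} (5) sin(pi*θ/2) dθ = (0) - (10/pi) = -10/pi.
Directly, an antiderivative of (5) sin(pi*θ/2) is -10*cos(pi*θ/2)/pi; evaluating from -1 to 1: ∫_{-1}^{1} (5) sin(pi*θ/2) dθ = (0) - (0) = 0.
Directly, an antiderivative of (4) sin(pi*θ/2) is -8*cos(pi*θ/2)/pi; evaluating from 1 to 2: ∫_{1}^{2} (4) sin(pi*θ/2) dθ = (8/pi) - (0) = 8/pi.
Summing the pieces and multiplying by (1/2) gives b_1 = -1/pi.

-1/pi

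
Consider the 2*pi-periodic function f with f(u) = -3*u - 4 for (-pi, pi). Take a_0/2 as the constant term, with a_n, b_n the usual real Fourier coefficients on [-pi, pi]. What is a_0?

a_0 = 1/pi ∫_{-pi}^{pi} f(u) du = 1/pi · (-8*pi) = -8.

-8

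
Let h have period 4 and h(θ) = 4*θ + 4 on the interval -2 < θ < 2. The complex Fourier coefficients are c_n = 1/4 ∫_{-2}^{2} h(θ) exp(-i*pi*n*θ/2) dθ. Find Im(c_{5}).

-8/(5*pi)

Since h is real-valued, Im(c_{5}) = -1/4 ∫_{-2}^{2} h(θ) sin(5*pi*θ/2) dθ = -b_{5}/2.
Integrating by parts (boundary term plus one more integral), an antiderivative of (4*θ + 4) sin(5*pi*θ/2) is -8*θ*cos(5*pi*θ/2)/(5*pi) + 16*sin(5*pi*θ/2)/(25*pi**2) - 8*cos(5*pi*θ/2)/(5*pi); evaluating from -2 to 2: ∫_{-2}^{2} (4*θ + 4) sin(5*pi*θ/2) dθ = (24/(5*pi)) - (-8/(5*pi)) = 32/(5*pi).
Hence Im(c_{5}) = (-1/4)·(32/(5*pi)) = -8/(5*pi).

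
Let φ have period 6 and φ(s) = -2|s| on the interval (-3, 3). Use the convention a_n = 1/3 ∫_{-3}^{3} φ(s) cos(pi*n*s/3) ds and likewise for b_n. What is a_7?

24/(49*pi**2)

a_7 = 1/3 ∫_{-3}^{3} φ(s) cos(7*pi*s/3) ds.
φ is even and cos(7*pi*s/3) is even, so the integrand is even and a_7 = 2/3 ∫_0^{3} φ(s) cos(7*pi*s/3) ds.
Integrating by parts (boundary term plus one more integral), an antiderivative of (-2*s) cos(7*pi*s/3) is -6*s*sin(7*pi*s/3)/(7*pi) - 18*cos(7*pi*s/3)/(49*pi**2); evaluating from 0 to 3: ∫_{0}^{3} (-2*s) cos(7*pi*s/3) ds = (18/(49*pi**2)) - (-18/(49*pi**2)) = 36/(49*pi**2).
Hence a_7 = (2/3)·(36/(49*pi**2)) = 24/(49*pi**2).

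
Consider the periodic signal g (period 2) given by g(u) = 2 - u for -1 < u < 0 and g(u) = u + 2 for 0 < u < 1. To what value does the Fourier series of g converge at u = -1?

u = -1 differs from u = 1 by -1 full period(s), and the series is 2-periodic.
g is continuous at u = 1 with value 3, so the series converges to 3 there.

3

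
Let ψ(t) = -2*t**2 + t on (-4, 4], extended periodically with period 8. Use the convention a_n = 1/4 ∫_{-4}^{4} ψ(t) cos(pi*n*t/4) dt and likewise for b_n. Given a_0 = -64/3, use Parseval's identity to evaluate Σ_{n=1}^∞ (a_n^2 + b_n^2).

8672/45

Parseval: a_0^2/2 + Σ_{n≥1} (a_n^2+b_n^2) = 1/4 ∫_{-4}^{4} ψ(t)^2 dt = 6304/15.
Subtract a_0^2/2 = 2048/9: Σ (a_n^2+b_n^2) = 8672/45.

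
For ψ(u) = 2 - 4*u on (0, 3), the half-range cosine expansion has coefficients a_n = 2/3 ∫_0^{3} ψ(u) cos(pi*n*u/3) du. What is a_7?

48/(49*pi**2)

a_7 = 2/3 ∫_0^{3} (2 - 4*u) cos(7*pi*u/3) du.
Integrating by parts (boundary term plus one more integral), an antiderivative of (2 - 4*u) cos(7*pi*u/3) is -12*u*sin(7*pi*u/3)/(7*pi) + 6*sin(7*pi*u/3)/(7*pi) - 36*cos(7*pi*u/3)/(49*pi**2); evaluating from 0 to 3: ∫_{0}^{3} (2 - 4*u) cos(7*pi*u/3) du = (36/(49*pi**2)) - (-36/(49*pi**2)) = 72/(49*pi**2).
Hence a_7 = (2/3)·(72/(49*pi**2)) = 48/(49*pi**2).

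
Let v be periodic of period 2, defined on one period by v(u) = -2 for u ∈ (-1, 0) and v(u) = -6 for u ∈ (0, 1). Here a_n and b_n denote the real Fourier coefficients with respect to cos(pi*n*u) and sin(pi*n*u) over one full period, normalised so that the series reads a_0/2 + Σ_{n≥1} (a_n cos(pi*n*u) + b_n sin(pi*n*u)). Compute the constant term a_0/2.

-4

a_0 = ∫_{-1}^{1} v(u) du = -8.
So the constant term a_0/2 = -4.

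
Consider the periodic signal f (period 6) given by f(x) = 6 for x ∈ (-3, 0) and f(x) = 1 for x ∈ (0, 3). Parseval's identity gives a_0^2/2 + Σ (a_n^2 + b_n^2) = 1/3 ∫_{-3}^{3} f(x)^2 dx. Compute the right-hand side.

1/3 ∫_{-3}^{3} f(x)^2 dx = 1/3 · (111) = 37.

37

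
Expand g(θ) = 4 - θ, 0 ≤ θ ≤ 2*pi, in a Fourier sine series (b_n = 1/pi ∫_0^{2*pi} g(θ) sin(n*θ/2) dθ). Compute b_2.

2

b_2 = 1/pi ∫_0^{2*pi} (4 - θ) sin(θ) dθ.
Integrating by parts (boundary term plus one more integral), an antiderivative of (4 - θ) sin(θ) is θ*cos(θ) - sin(θ) - 4*cos(θ); evaluating from 0 to 2*pi: ∫_{0}^{2*pi} (4 - θ) sin(θ) dθ = (-4 + 2*pi) - (-4) = 2*pi.
Hence b_2 = (1/pi)·(2*pi) = 2.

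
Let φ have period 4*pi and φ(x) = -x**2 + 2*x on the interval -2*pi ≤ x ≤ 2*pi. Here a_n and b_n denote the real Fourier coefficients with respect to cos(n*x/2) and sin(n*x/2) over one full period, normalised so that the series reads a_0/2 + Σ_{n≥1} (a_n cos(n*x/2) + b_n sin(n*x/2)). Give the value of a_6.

a_6 = (1/(2*pi)) ∫_{-2*pi}^{2*pi} φ(x) cos(3*x) dx.
Integrating by parts twice (tabular method), an antiderivative of (-x**2 + 2*x) cos(3*x) is -x**2*sin(3*x)/3 + 2*x*sin(3*x)/3 - 2*x*cos(3*x)/9 + 2*sin(3*x)/27 + 2*cos(3*x)/9; evaluating from -2*pi to 2*pi: ∫_{-2*pi}^{2*pi} (-x**2 + 2*x) cos(3*x) dx = (2/9 - 4*pi/9) - (2/9 + 4*pi/9) = -8*pi/9.
Hence a_6 = (1/(2*pi))·(-8*pi/9) = -4/9.

-4/9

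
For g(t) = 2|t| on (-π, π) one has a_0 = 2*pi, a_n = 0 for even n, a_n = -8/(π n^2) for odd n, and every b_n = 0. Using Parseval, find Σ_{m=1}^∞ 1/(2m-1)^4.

pi**4/96

Parseval: a_0^2/2 + Σ a_n^2 = (1/π) ∫_{-π}^{π} g(t)^2 dt = 8*pi**2/3.
Subtract a_0^2/2 = 2*pi**2: Σ a_n^2 = 2*pi**2/3.
Only odd n contribute, with a_n^2 = 64/(π^2 n^4), so Σ_{m≥1} 1/(2m-1)^4 = π^2·(2*pi**2/3)/64 = pi**4/96.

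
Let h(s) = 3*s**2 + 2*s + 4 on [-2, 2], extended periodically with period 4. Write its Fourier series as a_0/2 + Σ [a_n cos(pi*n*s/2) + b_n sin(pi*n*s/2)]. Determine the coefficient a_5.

a_5 = 1/2 ∫_{-2}^{2} h(s) cos(5*pi*s/2) ds.
Integrating by parts twice (tabular method), an antiderivative of (3*s**2 + 2*s + 4) cos(5*pi*s/2) is 6*s**2*sin(5*pi*s/2)/(5*pi) + 4*s*sin(5*pi*s/2)/(5*pi) + 24*s*cos(5*pi*s/2)/(25*pi**2) - 48*sin(5*pi*s/2)/(125*pi**3) + 8*sin(5*pi*s/2)/(5*pi) + 8*cos(5*pi*s/2)/(25*pi**2); evaluating from -2 to 2: ∫_{-2}^{2} (3*s**2 + 2*s + 4) cos(5*pi*s/2) ds = (-56/(25*pi**2)) - (8/(5*pi**2)) = -96/(25*pi**2).
Hence a_5 = (1/2)·(-96/(25*pi**2)) = -48/(25*pi**2).

-48/(25*pi**2)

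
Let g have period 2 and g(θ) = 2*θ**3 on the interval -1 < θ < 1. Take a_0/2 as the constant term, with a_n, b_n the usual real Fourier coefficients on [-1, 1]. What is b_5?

b_5 = ∫_{-1}^{1} g(θ) sin(5*pi*θ) dθ.
g is odd and sin(5*pi*θ) is odd, so the integrand is even and b_5 = 2 ∫_0^{1} g(θ) sin(5*pi*θ) dθ.
Integrating by parts three times (tabular method), an antiderivative of (2*θ**3) sin(5*pi*θ) is -2*θ**3*cos(5*pi*θ)/(5*pi) + 6*θ**2*sin(5*pi*θ)/(25*pi**2) + 12*θ*cos(5*pi*θ)/(125*pi**3) - 12*sin(5*pi*θ)/(625*pi**4); evaluating from 0 to 1: ∫_{0}^{1} (2*θ**3) sin(5*pi*θ) dθ = (2*(-6 + 25*pi**2)/(125*pi**3)) - (0) = 2*(-6 + 25*pi**2)/(125*pi**3).
Hence b_5 = 2·(2*(-6 + 25*pi**2)/(125*pi**3)) = 4*(-6 + 25*pi**2)/(125*pi**3).

4*(-6 + 25*pi**2)/(125*pi**3)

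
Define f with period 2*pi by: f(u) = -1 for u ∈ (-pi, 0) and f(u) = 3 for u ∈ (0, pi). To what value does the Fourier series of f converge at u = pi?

At u = pi the one-sided limits are f(pi^-) = 3 and f(pi^+) = -1.
By Dirichlet's theorem the series converges to their average, [(3) + (-1)]/2 = 1.

1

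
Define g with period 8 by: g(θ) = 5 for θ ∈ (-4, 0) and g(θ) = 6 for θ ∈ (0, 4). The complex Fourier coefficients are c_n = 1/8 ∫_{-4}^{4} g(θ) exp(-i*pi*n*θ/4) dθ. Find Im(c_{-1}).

Since g is real-valued, Im(c_{-1}) = -1/8 ∫_{-4}^{4} g(θ) sin(-pi*θ/4) dθ = b_{1}/2.
Split the integral at the breakpoints.
Directly, an antiderivative of (5) sin(-pi*θ/4) is 20*cos(pi*θ/4)/pi; evaluating from -4 to 0: ∫_{-4}^{0} (5) sin(-pi*θ/4) dθ = (20/pi) - (-20/pi) = 40/pi.
Directly, an antiderivative of (6) sin(-pi*θ/4) is 24*cos(pi*θ/4)/pi; evaluating from 0 to 4: ∫_{0}^{4} (6) sin(-pi*θ/4) dθ = (-24/pi) - (24/pi) = -48/pi.
So ∫_{-4}^{4} g(θ) sin(-pi*θ/4) dθ = -8/pi.
Hence Im(c_{-1}) = (-1/8)·(-8/pi) = 1/pi.

1/pi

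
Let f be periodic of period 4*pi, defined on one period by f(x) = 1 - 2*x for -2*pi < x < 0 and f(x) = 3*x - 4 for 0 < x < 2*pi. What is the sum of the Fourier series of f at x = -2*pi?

At x = -2*pi the one-sided limits are f(-2*pi^-) = -4 + 6*pi and f(-2*pi^+) = 1 + 4*pi.
By Dirichlet's theorem the series converges to their average, [(-4 + 6*pi) + (1 + 4*pi)]/2 = -3/2 + 5*pi.

-3/2 + 5*pi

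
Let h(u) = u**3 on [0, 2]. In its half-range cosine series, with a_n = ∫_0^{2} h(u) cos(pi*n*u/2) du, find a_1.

48*(4 - pi**2)/pi**4

a_1 = ∫_0^{2} (u**3) cos(pi*u/2) du.
Integrating by parts three times (tabular method), an antiderivative of (u**3) cos(pi*u/2) is 2*u**3*sin(pi*u/2)/pi + 12*u**2*cos(pi*u/2)/pi**2 - 48*u*sin(pi*u/2)/pi**3 - 96*cos(pi*u/2)/pi**4; evaluating from 0 to 2: ∫_{0}^{2} (u**3) cos(pi*u/2) du = (48*(2 - pi**2)/pi**4) - (-96/pi**4) = 48*(4 - pi**2)/pi**4.
Hence a_1 = 48*(4 - pi**2)/pi**4.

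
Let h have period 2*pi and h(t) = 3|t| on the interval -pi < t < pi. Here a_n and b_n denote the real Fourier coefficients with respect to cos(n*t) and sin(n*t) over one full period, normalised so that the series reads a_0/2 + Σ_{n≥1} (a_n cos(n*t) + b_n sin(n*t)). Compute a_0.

a_0 = 1/pi ∫_{-pi}^{pi} h(t) dt = 1/pi · (3*pi**2) = 3*pi.

3*pi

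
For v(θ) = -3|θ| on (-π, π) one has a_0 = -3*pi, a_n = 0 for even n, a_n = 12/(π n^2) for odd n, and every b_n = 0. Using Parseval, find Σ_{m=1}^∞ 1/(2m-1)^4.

Parseval: a_0^2/2 + Σ a_n^2 = (1/π) ∫_{-π}^{π} v(θ)^2 dθ = 6*pi**2.
Subtract a_0^2/2 = 9*pi**2/2: Σ a_n^2 = 3*pi**2/2.
Only odd n contribute, with a_n^2 = 144/(π^2 n^4), so Σ_{m≥1} 1/(2m-1)^4 = π^2·(3*pi**2/2)/144 = pi**4/96.

pi**4/96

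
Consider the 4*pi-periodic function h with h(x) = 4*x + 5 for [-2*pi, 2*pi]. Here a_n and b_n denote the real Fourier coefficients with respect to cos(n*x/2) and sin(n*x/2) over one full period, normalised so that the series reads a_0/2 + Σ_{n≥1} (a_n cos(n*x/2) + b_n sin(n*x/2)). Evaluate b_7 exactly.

16/7

b_7 = (1/(2*pi)) ∫_{-2*pi}^{2*pi} h(x) sin(7*x/2) dx.
Integrating by parts (boundary term plus one more integral), an antiderivative of (4*x + 5) sin(7*x/2) is -8*x*cos(7*x/2)/7 + 16*sin(7*x/2)/49 - 10*cos(7*x/2)/7; evaluating from -2*pi to 2*pi: ∫_{-2*pi}^{2*pi} (4*x + 5) sin(7*x/2) dx = (10/7 + 16*pi/7) - (10/7 - 16*pi/7) = 32*pi/7.
Hence b_7 = (1/(2*pi))·(32*pi/7) = 16/7.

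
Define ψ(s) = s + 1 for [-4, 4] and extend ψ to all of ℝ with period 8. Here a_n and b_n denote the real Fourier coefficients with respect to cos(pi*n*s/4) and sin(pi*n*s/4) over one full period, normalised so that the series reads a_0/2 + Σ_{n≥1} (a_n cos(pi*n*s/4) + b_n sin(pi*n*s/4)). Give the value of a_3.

0

a_3 = 1/4 ∫_{-4}^{4} ψ(s) cos(3*pi*s/4) ds.
Integrating by parts (boundary term plus one more integral), an antiderivative of (s + 1) cos(3*pi*s/4) is 4*s*sin(3*pi*s/4)/(3*pi) + 4*sin(3*pi*s/4)/(3*pi) + 16*cos(3*pi*s/4)/(9*pi**2); evaluating from -4 to 4: ∫_{-4}^{4} (s + 1) cos(3*pi*s/4) ds = (-16/(9*pi**2)) - (-16/(9*pi**2)) = 0.
Hence a_3 = (1/4)·(0) = 0.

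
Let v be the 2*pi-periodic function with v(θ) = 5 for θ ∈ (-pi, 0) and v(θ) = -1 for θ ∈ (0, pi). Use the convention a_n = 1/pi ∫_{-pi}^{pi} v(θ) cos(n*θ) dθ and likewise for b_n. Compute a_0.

a_0 = 1/pi ∫_{-pi}^{pi} v(θ) dθ = 1/pi · (4*pi) = 4.

4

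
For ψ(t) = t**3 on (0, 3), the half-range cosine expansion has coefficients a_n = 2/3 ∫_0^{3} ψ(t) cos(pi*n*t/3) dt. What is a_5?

a_5 = 2/3 ∫_0^{3} (t**3) cos(5*pi*t/3) dt.
Integrating by parts three times (tabular method), an antiderivative of (t**3) cos(5*pi*t/3) is 3*t**3*sin(5*pi*t/3)/(5*pi) + 27*t**2*cos(5*pi*t/3)/(25*pi**2) - 162*t*sin(5*pi*t/3)/(125*pi**3) - 486*cos(5*pi*t/3)/(625*pi**4); evaluating from 0 to 3: ∫_{0}^{3} (t**3) cos(5*pi*t/3) dt = (243*(2 - 25*pi**2)/(625*pi**4)) - (-486/(625*pi**4)) = 243*(4 - 25*pi**2)/(625*pi**4).
Hence a_5 = (2/3)·(243*(4 - 25*pi**2)/(625*pi**4)) = 162*(4 - 25*pi**2)/(625*pi**4).

162*(4 - 25*pi**2)/(625*pi**4)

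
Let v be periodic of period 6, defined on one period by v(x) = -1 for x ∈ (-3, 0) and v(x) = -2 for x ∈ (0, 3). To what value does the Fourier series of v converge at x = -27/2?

-1

x = -27/2 differs from x = -3/2 by -2 full period(s), and the series is 6-periodic.
v is continuous at x = -3/2 with value -1, so the series converges to -1 there.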